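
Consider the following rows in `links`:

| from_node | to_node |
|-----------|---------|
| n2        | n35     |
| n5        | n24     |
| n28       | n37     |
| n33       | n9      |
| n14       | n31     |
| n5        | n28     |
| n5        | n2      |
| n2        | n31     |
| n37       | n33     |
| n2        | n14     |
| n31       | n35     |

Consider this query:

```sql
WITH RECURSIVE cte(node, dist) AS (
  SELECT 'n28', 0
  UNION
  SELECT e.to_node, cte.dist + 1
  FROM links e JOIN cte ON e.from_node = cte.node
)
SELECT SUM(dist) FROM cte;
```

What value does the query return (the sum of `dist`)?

Base: (n28, dist=0).
Iteration 1: edges from {n28} -> (n37, dist=1).
Iteration 2: edges from {n37} -> (n33, dist=2).
Iteration 3: edges from {n33} -> (n9, dist=3).
Iteration 4: no outgoing edges from {n9}; recursion stops.
SUM(dist) = 0 + 1 + 2 + 3 = 6.

6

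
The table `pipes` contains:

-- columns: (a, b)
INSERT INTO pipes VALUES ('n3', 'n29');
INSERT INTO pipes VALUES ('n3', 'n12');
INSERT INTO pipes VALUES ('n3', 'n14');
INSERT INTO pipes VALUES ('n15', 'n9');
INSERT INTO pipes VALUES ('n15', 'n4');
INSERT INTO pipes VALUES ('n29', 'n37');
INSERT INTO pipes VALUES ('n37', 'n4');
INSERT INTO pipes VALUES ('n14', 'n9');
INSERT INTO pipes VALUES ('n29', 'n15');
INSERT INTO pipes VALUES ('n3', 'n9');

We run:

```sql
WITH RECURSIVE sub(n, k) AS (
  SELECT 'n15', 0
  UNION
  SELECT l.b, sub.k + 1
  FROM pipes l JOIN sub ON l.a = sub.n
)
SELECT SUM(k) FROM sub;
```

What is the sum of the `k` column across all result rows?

2

Base: (n15, k=0).
Iteration 1: edges from {n15} -> (n4, k=1), (n9, k=1).
Iteration 2: no outgoing edges from {n4,n9}; recursion stops.
SUM(k) = 0 + 1 + 1 = 2.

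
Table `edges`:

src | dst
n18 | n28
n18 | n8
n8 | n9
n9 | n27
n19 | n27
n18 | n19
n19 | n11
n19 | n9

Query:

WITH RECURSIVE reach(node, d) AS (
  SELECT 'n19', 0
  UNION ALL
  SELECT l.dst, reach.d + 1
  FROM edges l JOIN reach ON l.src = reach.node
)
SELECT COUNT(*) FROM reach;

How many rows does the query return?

5

Base: (n19, d=0).
Iteration 1: edges from {n19} -> (n11, d=1), (n27, d=1), (n9, d=1).
Iteration 2: edges from {n11,n27,n9} -> (n27, d=2).
Iteration 3: no outgoing edges from {n27}; recursion stops.
Total rows emitted: 5.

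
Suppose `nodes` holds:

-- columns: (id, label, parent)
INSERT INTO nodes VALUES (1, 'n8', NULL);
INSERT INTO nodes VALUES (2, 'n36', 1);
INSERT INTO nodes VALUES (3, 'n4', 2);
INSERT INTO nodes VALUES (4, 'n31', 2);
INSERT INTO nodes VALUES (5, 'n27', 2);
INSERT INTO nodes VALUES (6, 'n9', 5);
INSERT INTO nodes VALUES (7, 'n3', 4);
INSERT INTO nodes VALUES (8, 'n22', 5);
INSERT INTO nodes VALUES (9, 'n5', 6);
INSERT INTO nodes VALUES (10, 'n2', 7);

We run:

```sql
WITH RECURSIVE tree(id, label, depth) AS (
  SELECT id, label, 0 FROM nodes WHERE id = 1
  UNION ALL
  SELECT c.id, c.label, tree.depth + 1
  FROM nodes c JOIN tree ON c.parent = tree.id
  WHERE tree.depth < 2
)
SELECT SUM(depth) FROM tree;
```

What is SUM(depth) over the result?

7

Base: id=1 (n8) at depth 0.
Iteration 1: rows with parent in {1} -> n36 (id 2, depth 1).
Iteration 2: rows with parent in {2} -> n4 (id 3, depth 2), n31 (id 4, depth 2), n27 (id 5, depth 2).
Iteration 3: depth < 2 fails for all current rows; recursion stops.
SUM(depth) = 0 + 1 + 2 + 2 + 2 = 7.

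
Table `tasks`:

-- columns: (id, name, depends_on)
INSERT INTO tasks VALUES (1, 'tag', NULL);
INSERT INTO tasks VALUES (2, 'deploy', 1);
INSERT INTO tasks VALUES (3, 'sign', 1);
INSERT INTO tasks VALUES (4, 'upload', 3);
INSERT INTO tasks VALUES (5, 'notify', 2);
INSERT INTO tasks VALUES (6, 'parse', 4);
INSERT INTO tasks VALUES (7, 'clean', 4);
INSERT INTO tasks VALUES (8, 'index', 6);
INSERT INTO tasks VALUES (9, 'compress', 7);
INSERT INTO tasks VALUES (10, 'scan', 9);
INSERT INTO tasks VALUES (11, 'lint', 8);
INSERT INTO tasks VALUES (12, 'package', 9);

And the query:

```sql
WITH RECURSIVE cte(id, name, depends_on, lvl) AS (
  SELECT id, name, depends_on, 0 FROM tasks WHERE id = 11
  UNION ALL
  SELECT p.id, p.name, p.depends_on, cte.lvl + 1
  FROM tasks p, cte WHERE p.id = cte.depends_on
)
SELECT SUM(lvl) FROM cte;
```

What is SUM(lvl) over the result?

Base: id=11 (lint), depends_on=8, lvl 0.
Iteration 1: join on id=8 -> index (id 8, depends_on=6, lvl 1).
Iteration 2: join on id=6 -> parse (id 6, depends_on=4, lvl 2).
Iteration 3: join on id=4 -> upload (id 4, depends_on=3, lvl 3).
Iteration 4: join on id=3 -> sign (id 3, depends_on=1, lvl 4).
Iteration 5: join on id=1 -> tag (id 1, depends_on=NULL, lvl 5).
Iteration 6: depends_on is NULL; no match; recursion stops.
SUM(lvl) = 0 + 1 + 2 + 3 + 4 + 5 = 15.

15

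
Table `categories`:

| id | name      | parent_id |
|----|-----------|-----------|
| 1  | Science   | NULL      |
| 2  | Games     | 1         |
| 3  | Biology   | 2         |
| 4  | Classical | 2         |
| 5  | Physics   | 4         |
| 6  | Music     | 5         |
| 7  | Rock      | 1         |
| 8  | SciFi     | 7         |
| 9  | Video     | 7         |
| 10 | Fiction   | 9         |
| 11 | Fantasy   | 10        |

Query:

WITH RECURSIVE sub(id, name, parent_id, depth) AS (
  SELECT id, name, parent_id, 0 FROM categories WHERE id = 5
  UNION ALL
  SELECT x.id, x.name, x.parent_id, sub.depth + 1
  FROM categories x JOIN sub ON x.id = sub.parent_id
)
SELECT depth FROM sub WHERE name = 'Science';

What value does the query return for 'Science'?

Base: id=5 (Physics), parent_id=4, depth 0.
Iteration 1: join on id=4 -> Classical (id 4, parent_id=2, depth 1).
Iteration 2: join on id=2 -> Games (id 2, parent_id=1, depth 2).
Iteration 3: join on id=1 -> Science (id 1, parent_id=NULL, depth 3).
Iteration 4: parent_id is NULL; no match; recursion stops.

3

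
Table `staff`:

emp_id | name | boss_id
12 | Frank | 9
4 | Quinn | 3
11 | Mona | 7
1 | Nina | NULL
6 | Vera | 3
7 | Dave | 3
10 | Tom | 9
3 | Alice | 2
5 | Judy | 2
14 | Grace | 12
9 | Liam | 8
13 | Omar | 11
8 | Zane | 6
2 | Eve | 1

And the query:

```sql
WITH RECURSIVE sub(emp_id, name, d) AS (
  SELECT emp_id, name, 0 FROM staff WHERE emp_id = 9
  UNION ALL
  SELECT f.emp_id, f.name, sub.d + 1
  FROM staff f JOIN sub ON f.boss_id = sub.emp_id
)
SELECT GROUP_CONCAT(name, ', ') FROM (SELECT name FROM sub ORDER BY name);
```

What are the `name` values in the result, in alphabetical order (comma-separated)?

Base: emp_id=9 (Liam) at d 0.
Iteration 1: rows with boss_id in {9} -> Tom (id 10, d 1), Frank (id 12, d 1).
Iteration 2: rows with boss_id in {10,12} -> Grace (id 14, d 2).
Iteration 3: no rows with boss_id in {14}; recursion stops.

Frank, Grace, Liam, Tom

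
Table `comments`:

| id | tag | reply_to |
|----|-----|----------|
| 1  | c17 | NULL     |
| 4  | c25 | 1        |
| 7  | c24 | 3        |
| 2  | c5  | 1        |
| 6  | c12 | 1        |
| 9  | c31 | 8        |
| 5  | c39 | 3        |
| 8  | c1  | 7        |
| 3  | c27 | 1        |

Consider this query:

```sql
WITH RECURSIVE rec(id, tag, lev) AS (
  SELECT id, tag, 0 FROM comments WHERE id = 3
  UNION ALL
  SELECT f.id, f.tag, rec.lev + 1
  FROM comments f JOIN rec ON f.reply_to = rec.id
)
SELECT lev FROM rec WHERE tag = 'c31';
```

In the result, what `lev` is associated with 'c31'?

3

Base: id=3 (c27) at lev 0.
Iteration 1: rows with reply_to in {3} -> c39 (id 5, lev 1), c24 (id 7, lev 1).
Iteration 2: rows with reply_to in {5,7} -> c1 (id 8, lev 2).
Iteration 3: rows with reply_to in {8} -> c31 (id 9, lev 3).
Iteration 4: no rows with reply_to in {9}; recursion stops.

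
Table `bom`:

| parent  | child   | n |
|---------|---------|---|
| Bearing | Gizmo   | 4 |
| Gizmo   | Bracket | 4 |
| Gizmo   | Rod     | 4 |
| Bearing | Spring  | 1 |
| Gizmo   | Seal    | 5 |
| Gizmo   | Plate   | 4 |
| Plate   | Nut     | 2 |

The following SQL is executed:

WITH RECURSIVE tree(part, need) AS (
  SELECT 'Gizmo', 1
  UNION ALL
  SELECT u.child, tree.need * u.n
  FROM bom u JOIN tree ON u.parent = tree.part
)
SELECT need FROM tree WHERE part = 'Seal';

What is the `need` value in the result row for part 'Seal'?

Base: (Gizmo, need=1).
Iteration 1: components of {Gizmo} -> Bracket = 1*4 = 4, Plate = 1*4 = 4, Rod = 1*4 = 4, Seal = 1*5 = 5.
Iteration 2: components of {Bracket,Plate,Rod,Seal} -> Nut = 4*2 = 8.
Iteration 3: no further components; recursion stops.

5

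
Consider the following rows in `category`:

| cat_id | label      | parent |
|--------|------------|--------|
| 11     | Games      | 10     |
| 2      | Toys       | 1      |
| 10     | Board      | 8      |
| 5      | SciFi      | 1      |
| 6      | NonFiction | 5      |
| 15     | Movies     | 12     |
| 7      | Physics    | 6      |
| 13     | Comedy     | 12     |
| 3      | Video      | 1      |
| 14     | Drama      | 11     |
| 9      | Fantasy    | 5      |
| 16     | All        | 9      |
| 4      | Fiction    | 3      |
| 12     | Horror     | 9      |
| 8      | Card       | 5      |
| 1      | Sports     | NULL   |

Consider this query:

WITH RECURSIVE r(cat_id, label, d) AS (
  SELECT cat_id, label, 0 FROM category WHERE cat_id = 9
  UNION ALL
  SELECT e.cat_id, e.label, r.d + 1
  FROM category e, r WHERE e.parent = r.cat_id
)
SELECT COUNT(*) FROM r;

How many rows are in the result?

5

Base: cat_id=9 (Fantasy) at d 0.
Iteration 1: rows with parent in {9} -> Horror (id 12, d 1), All (id 16, d 1).
Iteration 2: rows with parent in {12,16} -> Comedy (id 13, d 2), Movies (id 15, d 2).
Iteration 3: no rows with parent in {13,15}; recursion stops.
Total rows emitted: 5.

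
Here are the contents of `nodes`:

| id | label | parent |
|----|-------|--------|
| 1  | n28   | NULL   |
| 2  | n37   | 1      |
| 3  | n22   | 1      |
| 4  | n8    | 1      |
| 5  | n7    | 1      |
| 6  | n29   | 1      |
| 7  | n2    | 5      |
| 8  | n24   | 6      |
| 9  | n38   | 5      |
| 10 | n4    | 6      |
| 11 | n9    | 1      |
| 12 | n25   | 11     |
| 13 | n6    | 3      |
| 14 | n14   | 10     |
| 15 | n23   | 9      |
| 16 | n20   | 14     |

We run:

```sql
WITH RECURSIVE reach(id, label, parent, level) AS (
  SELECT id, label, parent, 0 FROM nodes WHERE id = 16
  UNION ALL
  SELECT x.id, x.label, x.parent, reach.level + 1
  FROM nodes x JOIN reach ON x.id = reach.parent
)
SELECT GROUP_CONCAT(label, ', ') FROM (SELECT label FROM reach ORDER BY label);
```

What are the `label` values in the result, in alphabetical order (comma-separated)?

Base: id=16 (n20), parent=14, level 0.
Iteration 1: join on id=14 -> n14 (id 14, parent=10, level 1).
Iteration 2: join on id=10 -> n4 (id 10, parent=6, level 2).
Iteration 3: join on id=6 -> n29 (id 6, parent=1, level 3).
Iteration 4: join on id=1 -> n28 (id 1, parent=NULL, level 4).
Iteration 5: parent is NULL; no match; recursion stops.

n14, n20, n28, n29, n4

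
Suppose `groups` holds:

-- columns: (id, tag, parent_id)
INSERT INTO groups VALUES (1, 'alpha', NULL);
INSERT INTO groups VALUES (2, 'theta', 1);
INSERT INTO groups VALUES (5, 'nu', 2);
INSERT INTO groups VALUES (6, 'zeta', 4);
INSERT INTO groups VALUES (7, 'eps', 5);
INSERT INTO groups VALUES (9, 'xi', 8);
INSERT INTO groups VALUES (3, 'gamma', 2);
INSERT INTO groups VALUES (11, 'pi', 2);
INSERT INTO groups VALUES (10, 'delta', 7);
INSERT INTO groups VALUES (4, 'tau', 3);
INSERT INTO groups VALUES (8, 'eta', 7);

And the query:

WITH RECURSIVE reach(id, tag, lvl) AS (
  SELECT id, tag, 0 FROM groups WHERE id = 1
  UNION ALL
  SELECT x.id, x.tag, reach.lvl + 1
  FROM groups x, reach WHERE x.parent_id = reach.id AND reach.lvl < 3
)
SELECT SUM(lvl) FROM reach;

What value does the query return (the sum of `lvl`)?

13

Base: id=1 (alpha) at lvl 0.
Iteration 1: rows with parent_id in {1} -> theta (id 2, lvl 1).
Iteration 2: rows with parent_id in {2} -> gamma (id 3, lvl 2), nu (id 5, lvl 2), pi (id 11, lvl 2).
Iteration 3: rows with parent_id in {3,5,11} -> tau (id 4, lvl 3), eps (id 7, lvl 3).
Iteration 4: lvl < 3 fails for all current rows; recursion stops.
SUM(lvl) = 0 + 1 + 2 + 2 + 2 + 3 + 3 = 13.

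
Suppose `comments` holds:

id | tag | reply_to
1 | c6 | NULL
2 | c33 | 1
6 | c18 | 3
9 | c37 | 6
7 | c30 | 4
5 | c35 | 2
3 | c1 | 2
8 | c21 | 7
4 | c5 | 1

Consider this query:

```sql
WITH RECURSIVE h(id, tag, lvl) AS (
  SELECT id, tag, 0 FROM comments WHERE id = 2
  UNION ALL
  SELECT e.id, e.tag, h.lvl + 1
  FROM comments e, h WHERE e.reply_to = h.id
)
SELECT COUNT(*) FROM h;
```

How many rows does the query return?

Base: id=2 (c33) at lvl 0.
Iteration 1: rows with reply_to in {2} -> c1 (id 3, lvl 1), c35 (id 5, lvl 1).
Iteration 2: rows with reply_to in {3,5} -> c18 (id 6, lvl 2).
Iteration 3: rows with reply_to in {6} -> c37 (id 9, lvl 3).
Iteration 4: no rows with reply_to in {9}; recursion stops.
Total rows emitted: 5.

5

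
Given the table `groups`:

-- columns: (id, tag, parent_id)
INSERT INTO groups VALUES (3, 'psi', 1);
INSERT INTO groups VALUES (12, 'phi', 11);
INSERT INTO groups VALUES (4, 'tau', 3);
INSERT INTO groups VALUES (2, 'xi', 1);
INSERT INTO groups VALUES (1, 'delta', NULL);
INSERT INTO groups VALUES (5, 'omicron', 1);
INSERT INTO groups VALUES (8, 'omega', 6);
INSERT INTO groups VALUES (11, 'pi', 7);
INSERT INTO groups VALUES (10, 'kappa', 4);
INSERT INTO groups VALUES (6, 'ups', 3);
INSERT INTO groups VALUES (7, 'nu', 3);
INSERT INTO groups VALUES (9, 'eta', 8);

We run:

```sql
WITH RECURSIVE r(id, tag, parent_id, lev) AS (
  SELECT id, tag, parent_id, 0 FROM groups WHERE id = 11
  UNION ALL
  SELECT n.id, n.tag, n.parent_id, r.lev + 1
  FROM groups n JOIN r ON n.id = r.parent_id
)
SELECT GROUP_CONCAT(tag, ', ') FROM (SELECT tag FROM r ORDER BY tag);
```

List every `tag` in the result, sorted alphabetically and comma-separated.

Base: id=11 (pi), parent_id=7, lev 0.
Iteration 1: join on id=7 -> nu (id 7, parent_id=3, lev 1).
Iteration 2: join on id=3 -> psi (id 3, parent_id=1, lev 2).
Iteration 3: join on id=1 -> delta (id 1, parent_id=NULL, lev 3).
Iteration 4: parent_id is NULL; no match; recursion stops.

delta, nu, pi, psi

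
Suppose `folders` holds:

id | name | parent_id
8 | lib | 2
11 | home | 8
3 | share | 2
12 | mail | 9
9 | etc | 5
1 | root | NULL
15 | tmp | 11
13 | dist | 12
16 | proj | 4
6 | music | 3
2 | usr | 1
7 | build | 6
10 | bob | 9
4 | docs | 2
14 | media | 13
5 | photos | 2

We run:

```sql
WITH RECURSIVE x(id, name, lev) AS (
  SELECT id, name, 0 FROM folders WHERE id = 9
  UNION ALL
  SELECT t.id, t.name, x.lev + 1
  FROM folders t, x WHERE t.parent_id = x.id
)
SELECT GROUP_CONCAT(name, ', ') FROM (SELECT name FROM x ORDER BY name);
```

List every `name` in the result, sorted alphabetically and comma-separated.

bob, dist, etc, mail, media

Base: id=9 (etc) at lev 0.
Iteration 1: rows with parent_id in {9} -> bob (id 10, lev 1), mail (id 12, lev 1).
Iteration 2: rows with parent_id in {10,12} -> dist (id 13, lev 2).
Iteration 3: rows with parent_id in {13} -> media (id 14, lev 3).
Iteration 4: no rows with parent_id in {14}; recursion stops.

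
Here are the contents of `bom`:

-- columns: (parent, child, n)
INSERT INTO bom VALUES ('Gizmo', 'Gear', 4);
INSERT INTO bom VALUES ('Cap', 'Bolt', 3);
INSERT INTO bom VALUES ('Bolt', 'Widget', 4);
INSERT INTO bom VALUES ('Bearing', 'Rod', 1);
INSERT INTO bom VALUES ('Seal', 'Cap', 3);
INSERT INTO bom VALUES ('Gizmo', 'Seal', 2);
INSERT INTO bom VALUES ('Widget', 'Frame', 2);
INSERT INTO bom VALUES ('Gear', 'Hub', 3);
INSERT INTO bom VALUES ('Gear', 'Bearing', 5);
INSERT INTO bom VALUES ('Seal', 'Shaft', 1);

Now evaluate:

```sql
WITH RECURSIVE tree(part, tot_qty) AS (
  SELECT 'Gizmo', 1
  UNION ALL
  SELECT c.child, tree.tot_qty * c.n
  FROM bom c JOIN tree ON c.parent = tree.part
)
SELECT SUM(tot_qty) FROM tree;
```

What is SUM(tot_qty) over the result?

Base: (Gizmo, tot_qty=1).
Iteration 1: components of {Gizmo} -> Gear = 1*4 = 4, Seal = 1*2 = 2.
Iteration 2: components of {Gear,Seal} -> Bearing = 4*5 = 20, Cap = 2*3 = 6, Hub = 4*3 = 12, Shaft = 2*1 = 2.
Iteration 3: components of {Bearing,Cap,Hub,Shaft} -> Bolt = 6*3 = 18, Rod = 20*1 = 20.
Iteration 4: components of {Bolt,Rod} -> Widget = 18*4 = 72.
Iteration 5: components of {Widget} -> Frame = 72*2 = 144.
Iteration 6: no further components; recursion stops.
SUM(tot_qty) = 1 + 2 + 4 + 6 + 2 + 12 + 20 + 18 + 20 + 72 + 144 = 301.

301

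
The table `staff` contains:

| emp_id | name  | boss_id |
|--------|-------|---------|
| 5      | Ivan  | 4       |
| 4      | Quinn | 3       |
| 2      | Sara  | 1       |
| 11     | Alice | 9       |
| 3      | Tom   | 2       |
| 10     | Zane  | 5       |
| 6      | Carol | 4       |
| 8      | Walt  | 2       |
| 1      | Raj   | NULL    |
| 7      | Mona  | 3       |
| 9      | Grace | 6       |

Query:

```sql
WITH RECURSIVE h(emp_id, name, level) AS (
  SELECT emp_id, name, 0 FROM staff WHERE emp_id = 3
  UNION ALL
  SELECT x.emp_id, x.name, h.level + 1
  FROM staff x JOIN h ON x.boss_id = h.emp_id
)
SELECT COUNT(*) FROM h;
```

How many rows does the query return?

8

Base: emp_id=3 (Tom) at level 0.
Iteration 1: rows with boss_id in {3} -> Quinn (id 4, level 1), Mona (id 7, level 1).
Iteration 2: rows with boss_id in {4,7} -> Ivan (id 5, level 2), Carol (id 6, level 2).
Iteration 3: rows with boss_id in {5,6} -> Grace (id 9, level 3), Zane (id 10, level 3).
Iteration 4: rows with boss_id in {9,10} -> Alice (id 11, level 4).
Iteration 5: no rows with boss_id in {11}; recursion stops.
Total rows emitted: 8.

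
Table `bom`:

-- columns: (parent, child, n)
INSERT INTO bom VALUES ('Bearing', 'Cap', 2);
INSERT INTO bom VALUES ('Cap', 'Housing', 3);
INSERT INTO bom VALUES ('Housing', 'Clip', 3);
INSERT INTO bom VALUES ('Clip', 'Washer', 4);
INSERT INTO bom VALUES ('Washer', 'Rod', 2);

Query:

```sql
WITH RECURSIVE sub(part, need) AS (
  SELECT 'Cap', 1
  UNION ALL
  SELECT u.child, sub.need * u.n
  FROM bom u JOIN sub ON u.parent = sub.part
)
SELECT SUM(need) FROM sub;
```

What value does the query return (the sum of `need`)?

Base: (Cap, need=1).
Iteration 1: components of {Cap} -> Housing = 1*3 = 3.
Iteration 2: components of {Housing} -> Clip = 3*3 = 9.
Iteration 3: components of {Clip} -> Washer = 9*4 = 36.
Iteration 4: components of {Washer} -> Rod = 36*2 = 72.
Iteration 5: no further components; recursion stops.
SUM(need) = 1 + 3 + 9 + 36 + 72 = 121.

121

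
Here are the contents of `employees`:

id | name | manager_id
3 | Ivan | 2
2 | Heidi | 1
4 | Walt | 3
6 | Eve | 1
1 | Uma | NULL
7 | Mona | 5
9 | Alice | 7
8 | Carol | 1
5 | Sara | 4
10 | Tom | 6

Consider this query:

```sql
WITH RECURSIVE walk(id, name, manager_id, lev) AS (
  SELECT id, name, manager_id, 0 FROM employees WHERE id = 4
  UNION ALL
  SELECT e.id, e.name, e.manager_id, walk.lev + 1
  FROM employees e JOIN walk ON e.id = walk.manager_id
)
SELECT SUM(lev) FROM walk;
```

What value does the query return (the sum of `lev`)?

6

Base: id=4 (Walt), manager_id=3, lev 0.
Iteration 1: join on id=3 -> Ivan (id 3, manager_id=2, lev 1).
Iteration 2: join on id=2 -> Heidi (id 2, manager_id=1, lev 2).
Iteration 3: join on id=1 -> Uma (id 1, manager_id=NULL, lev 3).
Iteration 4: manager_id is NULL; no match; recursion stops.
SUM(lev) = 0 + 1 + 2 + 3 = 6.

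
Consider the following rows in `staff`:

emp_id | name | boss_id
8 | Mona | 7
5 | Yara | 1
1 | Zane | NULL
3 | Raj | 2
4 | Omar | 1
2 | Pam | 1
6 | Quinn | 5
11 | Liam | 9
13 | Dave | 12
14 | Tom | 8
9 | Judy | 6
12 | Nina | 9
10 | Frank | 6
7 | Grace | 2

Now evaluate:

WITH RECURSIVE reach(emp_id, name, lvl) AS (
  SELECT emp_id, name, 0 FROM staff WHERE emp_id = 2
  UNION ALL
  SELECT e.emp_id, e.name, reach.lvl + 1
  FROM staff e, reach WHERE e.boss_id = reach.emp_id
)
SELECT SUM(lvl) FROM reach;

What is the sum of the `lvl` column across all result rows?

7

Base: emp_id=2 (Pam) at lvl 0.
Iteration 1: rows with boss_id in {2} -> Raj (id 3, lvl 1), Grace (id 7, lvl 1).
Iteration 2: rows with boss_id in {3,7} -> Mona (id 8, lvl 2).
Iteration 3: rows with boss_id in {8} -> Tom (id 14, lvl 3).
Iteration 4: no rows with boss_id in {14}; recursion stops.
SUM(lvl) = 0 + 1 + 1 + 2 + 3 = 7.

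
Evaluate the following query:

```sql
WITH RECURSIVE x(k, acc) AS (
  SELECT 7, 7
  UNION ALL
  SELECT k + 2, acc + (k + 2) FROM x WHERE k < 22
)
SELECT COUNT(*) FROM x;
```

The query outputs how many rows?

Base: k=7, acc=7.
Iteration 1: 7 < 22 holds -> k = 7 + 2 = 9, acc = 7 + 9 = 16.
Iteration 2: 9 < 22 holds -> k = 9 + 2 = 11, acc = 16 + 11 = 27.
Iteration 3: 11 < 22 holds -> k = 11 + 2 = 13, acc = 27 + 13 = 40.
Iteration 4: 13 < 22 holds -> k = 13 + 2 = 15, acc = 40 + 15 = 55.
Iteration 5: 15 < 22 holds -> k = 15 + 2 = 17, acc = 55 + 17 = 72.
Iteration 6: 17 < 22 holds -> k = 17 + 2 = 19, acc = 72 + 19 = 91.
Iteration 7: 19 < 22 holds -> k = 19 + 2 = 21, acc = 91 + 21 = 112.
Iteration 8: 21 < 22 holds -> k = 21 + 2 = 23, acc = 112 + 23 = 135.
Iteration 9: 23 < 22 fails; recursion stops.
Total rows emitted: 9.

9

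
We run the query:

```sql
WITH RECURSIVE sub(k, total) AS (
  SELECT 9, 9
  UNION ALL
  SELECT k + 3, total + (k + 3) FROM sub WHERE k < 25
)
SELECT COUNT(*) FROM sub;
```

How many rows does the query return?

7

Base: k=9, total=9.
Iteration 1: 9 < 25 holds -> k = 9 + 3 = 12, total = 9 + 12 = 21.
Iteration 2: 12 < 25 holds -> k = 12 + 3 = 15, total = 21 + 15 = 36.
Iteration 3: 15 < 25 holds -> k = 15 + 3 = 18, total = 36 + 18 = 54.
Iteration 4: 18 < 25 holds -> k = 18 + 3 = 21, total = 54 + 21 = 75.
Iteration 5: 21 < 25 holds -> k = 21 + 3 = 24, total = 75 + 24 = 99.
Iteration 6: 24 < 25 holds -> k = 24 + 3 = 27, total = 99 + 27 = 126.
Iteration 7: 27 < 25 fails; recursion stops.
Total rows emitted: 7.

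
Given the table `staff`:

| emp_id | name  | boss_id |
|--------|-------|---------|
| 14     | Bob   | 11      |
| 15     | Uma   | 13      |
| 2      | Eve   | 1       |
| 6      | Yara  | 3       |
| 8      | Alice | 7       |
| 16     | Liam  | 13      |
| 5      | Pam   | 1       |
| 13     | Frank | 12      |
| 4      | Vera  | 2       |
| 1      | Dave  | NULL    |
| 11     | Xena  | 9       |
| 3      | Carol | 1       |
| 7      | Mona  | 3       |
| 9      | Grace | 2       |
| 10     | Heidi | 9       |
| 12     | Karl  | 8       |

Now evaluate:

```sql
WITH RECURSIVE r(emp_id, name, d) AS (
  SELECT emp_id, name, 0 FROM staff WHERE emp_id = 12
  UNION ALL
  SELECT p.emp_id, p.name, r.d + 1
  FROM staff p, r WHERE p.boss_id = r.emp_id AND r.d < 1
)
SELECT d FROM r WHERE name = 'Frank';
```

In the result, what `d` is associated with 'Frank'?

Base: emp_id=12 (Karl) at d 0.
Iteration 1: rows with boss_id in {12} -> Frank (id 13, d 1).
Iteration 2: d < 1 fails for all current rows; recursion stops.

1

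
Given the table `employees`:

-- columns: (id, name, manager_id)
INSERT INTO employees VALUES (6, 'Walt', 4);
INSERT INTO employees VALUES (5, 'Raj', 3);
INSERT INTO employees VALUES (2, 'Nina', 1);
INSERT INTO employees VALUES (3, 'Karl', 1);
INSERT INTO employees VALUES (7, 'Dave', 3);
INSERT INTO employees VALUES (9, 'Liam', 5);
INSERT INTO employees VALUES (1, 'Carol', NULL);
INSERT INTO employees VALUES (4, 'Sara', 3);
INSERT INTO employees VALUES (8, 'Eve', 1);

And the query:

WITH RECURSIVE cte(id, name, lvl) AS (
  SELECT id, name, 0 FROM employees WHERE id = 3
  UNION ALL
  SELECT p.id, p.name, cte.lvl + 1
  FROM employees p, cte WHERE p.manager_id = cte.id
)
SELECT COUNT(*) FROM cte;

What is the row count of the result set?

Base: id=3 (Karl) at lvl 0.
Iteration 1: rows with manager_id in {3} -> Sara (id 4, lvl 1), Raj (id 5, lvl 1), Dave (id 7, lvl 1).
Iteration 2: rows with manager_id in {4,5,7} -> Walt (id 6, lvl 2), Liam (id 9, lvl 2).
Iteration 3: no rows with manager_id in {6,9}; recursion stops.
Total rows emitted: 6.

6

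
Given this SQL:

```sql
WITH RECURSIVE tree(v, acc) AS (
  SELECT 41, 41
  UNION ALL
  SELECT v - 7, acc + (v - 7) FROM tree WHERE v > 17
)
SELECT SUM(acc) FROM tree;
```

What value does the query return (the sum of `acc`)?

475

Base: v=41, acc=41.
Iteration 1: 41 > 17 holds -> v = 41 - 7 = 34, acc = 41 + 34 = 75.
Iteration 2: 34 > 17 holds -> v = 34 - 7 = 27, acc = 75 + 27 = 102.
Iteration 3: 27 > 17 holds -> v = 27 - 7 = 20, acc = 102 + 20 = 122.
Iteration 4: 20 > 17 holds -> v = 20 - 7 = 13, acc = 122 + 13 = 135.
Iteration 5: 13 > 17 fails; recursion stops.
SUM(acc) = 41 + 75 + 102 + 122 + 135 = 475.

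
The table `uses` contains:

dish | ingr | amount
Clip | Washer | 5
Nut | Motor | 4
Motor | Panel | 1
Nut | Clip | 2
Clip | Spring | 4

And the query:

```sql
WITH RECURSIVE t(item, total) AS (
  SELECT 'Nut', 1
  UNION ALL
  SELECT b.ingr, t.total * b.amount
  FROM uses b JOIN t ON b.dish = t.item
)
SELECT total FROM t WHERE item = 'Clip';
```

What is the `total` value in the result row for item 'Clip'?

Base: (Nut, total=1).
Iteration 1: components of {Nut} -> Clip = 1*2 = 2, Motor = 1*4 = 4.
Iteration 2: components of {Clip,Motor} -> Panel = 4*1 = 4, Spring = 2*4 = 8, Washer = 2*5 = 10.
Iteration 3: no further components; recursion stops.

2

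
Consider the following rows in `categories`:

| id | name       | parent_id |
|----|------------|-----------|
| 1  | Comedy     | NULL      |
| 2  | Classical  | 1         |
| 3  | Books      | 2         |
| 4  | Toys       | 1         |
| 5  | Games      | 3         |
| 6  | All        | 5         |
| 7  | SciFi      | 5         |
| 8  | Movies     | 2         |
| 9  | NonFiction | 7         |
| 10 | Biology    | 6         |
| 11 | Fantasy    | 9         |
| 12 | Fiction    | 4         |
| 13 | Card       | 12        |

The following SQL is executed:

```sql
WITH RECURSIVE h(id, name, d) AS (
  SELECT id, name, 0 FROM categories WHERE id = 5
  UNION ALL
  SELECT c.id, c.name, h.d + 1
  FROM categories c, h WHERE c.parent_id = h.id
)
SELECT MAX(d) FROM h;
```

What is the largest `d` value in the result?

Base: id=5 (Games) at d 0.
Iteration 1: rows with parent_id in {5} -> All (id 6, d 1), SciFi (id 7, d 1).
Iteration 2: rows with parent_id in {6,7} -> NonFiction (id 9, d 2), Biology (id 10, d 2).
Iteration 3: rows with parent_id in {9,10} -> Fantasy (id 11, d 3).
Iteration 4: no rows with parent_id in {11}; recursion stops.
d values: 0, 1, 1, 2, 2, 3; the maximum is 3.

3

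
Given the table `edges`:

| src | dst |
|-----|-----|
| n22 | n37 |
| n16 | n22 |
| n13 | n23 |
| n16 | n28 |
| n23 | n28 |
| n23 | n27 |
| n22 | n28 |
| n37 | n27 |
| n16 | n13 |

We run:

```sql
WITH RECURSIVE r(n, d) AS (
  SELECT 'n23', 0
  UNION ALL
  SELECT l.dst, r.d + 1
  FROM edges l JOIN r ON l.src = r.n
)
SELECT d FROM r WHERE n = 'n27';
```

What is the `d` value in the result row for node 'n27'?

1

Base: (n23, d=0).
Iteration 1: edges from {n23} -> (n27, d=1), (n28, d=1).
Iteration 2: no outgoing edges from {n27,n28}; recursion stops.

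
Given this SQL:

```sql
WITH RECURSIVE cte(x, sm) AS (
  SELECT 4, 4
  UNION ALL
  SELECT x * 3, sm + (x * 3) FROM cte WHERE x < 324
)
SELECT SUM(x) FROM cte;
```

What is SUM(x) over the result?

484

Base: x=4, sm=4.
Iteration 1: 4 < 324 holds -> x = 4 * 3 = 12, sm = 4 + 12 = 16.
Iteration 2: 12 < 324 holds -> x = 12 * 3 = 36, sm = 16 + 36 = 52.
Iteration 3: 36 < 324 holds -> x = 36 * 3 = 108, sm = 52 + 108 = 160.
Iteration 4: 108 < 324 holds -> x = 108 * 3 = 324, sm = 160 + 324 = 484.
Iteration 5: 324 < 324 fails; recursion stops.
SUM(x) = 4 + 12 + 36 + 108 + 324 = 484.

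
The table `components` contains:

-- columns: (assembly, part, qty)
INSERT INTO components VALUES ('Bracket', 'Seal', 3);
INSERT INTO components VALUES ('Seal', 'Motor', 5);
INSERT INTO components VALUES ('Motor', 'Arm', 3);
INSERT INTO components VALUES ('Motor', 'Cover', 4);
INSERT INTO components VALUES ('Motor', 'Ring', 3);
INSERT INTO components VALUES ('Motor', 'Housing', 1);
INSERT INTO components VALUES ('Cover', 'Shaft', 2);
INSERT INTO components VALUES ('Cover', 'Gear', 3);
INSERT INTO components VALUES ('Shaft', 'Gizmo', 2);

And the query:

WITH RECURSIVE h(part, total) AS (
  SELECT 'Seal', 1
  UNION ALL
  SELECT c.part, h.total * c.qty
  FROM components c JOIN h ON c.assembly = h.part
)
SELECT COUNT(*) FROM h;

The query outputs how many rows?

Base: (Seal, total=1).
Iteration 1: components of {Seal} -> Motor = 1*5 = 5.
Iteration 2: components of {Motor} -> Arm = 5*3 = 15, Cover = 5*4 = 20, Housing = 5*1 = 5, Ring = 5*3 = 15.
Iteration 3: components of {Arm,Cover,Housing,Ring} -> Gear = 20*3 = 60, Shaft = 20*2 = 40.
Iteration 4: components of {Gear,Shaft} -> Gizmo = 40*2 = 80.
Iteration 5: no further components; recursion stops.
Total rows emitted: 9.

9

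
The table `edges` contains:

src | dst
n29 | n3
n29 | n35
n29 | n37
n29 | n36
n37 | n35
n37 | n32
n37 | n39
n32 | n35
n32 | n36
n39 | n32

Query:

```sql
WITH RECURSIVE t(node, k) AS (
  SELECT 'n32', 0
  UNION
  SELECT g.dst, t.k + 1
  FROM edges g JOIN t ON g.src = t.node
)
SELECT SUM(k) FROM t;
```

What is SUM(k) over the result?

2

Base: (n32, k=0).
Iteration 1: edges from {n32} -> (n35, k=1), (n36, k=1).
Iteration 2: no outgoing edges from {n35,n36}; recursion stops.
SUM(k) = 0 + 1 + 1 = 2.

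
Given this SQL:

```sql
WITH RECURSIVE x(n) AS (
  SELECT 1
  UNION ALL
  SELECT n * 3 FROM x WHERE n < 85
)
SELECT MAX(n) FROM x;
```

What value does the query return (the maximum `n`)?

243

Base: n=1.
Iteration 1: 1 < 85 holds -> n = 1 * 3 = 3.
Iteration 2: 3 < 85 holds -> n = 3 * 3 = 9.
Iteration 3: 9 < 85 holds -> n = 9 * 3 = 27.
Iteration 4: 27 < 85 holds -> n = 27 * 3 = 81.
Iteration 5: 81 < 85 holds -> n = 81 * 3 = 243.
Iteration 6: 243 < 85 fails; recursion stops.
n values: 1, 3, 9, 27, 81, 243; the maximum is 243.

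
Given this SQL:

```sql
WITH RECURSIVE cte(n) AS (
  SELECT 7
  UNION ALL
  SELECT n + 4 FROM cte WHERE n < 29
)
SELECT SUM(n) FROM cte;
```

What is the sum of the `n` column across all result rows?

Base: n=7.
Iteration 1: 7 < 29 holds -> n = 7 + 4 = 11.
Iteration 2: 11 < 29 holds -> n = 11 + 4 = 15.
Iteration 3: 15 < 29 holds -> n = 15 + 4 = 19.
Iteration 4: 19 < 29 holds -> n = 19 + 4 = 23.
Iteration 5: 23 < 29 holds -> n = 23 + 4 = 27.
Iteration 6: 27 < 29 holds -> n = 27 + 4 = 31.
Iteration 7: 31 < 29 fails; recursion stops.
SUM(n) = 7 + 11 + 15 + 19 + 23 + 27 + 31 = 133.

133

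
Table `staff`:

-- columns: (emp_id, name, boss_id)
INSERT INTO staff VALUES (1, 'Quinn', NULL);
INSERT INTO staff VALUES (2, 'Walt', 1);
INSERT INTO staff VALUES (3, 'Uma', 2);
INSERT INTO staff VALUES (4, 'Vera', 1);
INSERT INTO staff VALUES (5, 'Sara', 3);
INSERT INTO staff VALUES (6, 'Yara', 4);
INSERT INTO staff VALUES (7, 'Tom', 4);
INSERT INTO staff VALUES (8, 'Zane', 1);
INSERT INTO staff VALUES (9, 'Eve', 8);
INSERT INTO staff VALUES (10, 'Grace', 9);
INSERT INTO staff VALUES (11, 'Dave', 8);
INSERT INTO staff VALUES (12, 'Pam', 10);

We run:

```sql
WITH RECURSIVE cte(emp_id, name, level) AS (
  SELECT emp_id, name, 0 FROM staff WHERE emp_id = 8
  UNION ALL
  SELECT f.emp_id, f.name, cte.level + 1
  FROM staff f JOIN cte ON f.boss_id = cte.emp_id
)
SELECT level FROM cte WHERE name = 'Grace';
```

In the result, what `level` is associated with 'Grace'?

Base: emp_id=8 (Zane) at level 0.
Iteration 1: rows with boss_id in {8} -> Eve (id 9, level 1), Dave (id 11, level 1).
Iteration 2: rows with boss_id in {9,11} -> Grace (id 10, level 2).
Iteration 3: rows with boss_id in {10} -> Pam (id 12, level 3).
Iteration 4: no rows with boss_id in {12}; recursion stops.

2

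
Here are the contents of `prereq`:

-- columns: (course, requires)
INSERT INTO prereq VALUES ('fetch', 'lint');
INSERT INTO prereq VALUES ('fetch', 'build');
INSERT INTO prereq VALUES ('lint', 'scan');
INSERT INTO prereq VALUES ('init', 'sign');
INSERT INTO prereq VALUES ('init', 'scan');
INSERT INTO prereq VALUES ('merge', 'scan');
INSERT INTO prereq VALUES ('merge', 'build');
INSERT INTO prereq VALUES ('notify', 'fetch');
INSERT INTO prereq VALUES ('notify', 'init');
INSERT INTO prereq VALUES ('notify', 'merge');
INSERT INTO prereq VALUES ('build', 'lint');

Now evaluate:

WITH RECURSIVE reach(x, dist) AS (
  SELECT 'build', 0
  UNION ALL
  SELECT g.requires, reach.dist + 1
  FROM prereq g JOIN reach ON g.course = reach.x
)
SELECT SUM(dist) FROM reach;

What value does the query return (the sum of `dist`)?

Base: (build, dist=0).
Iteration 1: edges from {build} -> (lint, dist=1).
Iteration 2: edges from {lint} -> (scan, dist=2).
Iteration 3: no outgoing edges from {scan}; recursion stops.
SUM(dist) = 0 + 1 + 2 = 3.

3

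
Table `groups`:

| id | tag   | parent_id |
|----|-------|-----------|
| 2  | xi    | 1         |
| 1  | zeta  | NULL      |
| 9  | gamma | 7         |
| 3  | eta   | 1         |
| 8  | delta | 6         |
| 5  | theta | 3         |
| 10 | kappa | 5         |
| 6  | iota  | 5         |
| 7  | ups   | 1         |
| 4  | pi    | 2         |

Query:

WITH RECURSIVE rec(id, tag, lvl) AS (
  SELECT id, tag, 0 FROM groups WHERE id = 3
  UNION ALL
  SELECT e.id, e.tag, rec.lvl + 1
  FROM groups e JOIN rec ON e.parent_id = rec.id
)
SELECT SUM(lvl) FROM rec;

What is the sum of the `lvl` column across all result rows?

8

Base: id=3 (eta) at lvl 0.
Iteration 1: rows with parent_id in {3} -> theta (id 5, lvl 1).
Iteration 2: rows with parent_id in {5} -> iota (id 6, lvl 2), kappa (id 10, lvl 2).
Iteration 3: rows with parent_id in {6,10} -> delta (id 8, lvl 3).
Iteration 4: no rows with parent_id in {8}; recursion stops.
SUM(lvl) = 0 + 1 + 2 + 2 + 3 = 8.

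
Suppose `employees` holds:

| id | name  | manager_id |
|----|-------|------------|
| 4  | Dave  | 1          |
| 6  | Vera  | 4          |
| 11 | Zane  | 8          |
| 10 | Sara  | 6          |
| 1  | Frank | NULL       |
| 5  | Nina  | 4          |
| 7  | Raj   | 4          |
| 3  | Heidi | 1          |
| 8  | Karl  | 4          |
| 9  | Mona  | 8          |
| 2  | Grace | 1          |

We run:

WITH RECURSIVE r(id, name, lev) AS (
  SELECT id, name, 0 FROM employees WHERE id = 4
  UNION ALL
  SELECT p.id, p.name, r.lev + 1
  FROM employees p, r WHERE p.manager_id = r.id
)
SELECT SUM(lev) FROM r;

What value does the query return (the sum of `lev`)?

Base: id=4 (Dave) at lev 0.
Iteration 1: rows with manager_id in {4} -> Nina (id 5, lev 1), Vera (id 6, lev 1), Raj (id 7, lev 1), Karl (id 8, lev 1).
Iteration 2: rows with manager_id in {5,6,7,8} -> Mona (id 9, lev 2), Sara (id 10, lev 2), Zane (id 11, lev 2).
Iteration 3: no rows with manager_id in {9,10,11}; recursion stops.
SUM(lev) = 0 + 1 + 1 + 1 + 1 + 2 + 2 + 2 = 10.

10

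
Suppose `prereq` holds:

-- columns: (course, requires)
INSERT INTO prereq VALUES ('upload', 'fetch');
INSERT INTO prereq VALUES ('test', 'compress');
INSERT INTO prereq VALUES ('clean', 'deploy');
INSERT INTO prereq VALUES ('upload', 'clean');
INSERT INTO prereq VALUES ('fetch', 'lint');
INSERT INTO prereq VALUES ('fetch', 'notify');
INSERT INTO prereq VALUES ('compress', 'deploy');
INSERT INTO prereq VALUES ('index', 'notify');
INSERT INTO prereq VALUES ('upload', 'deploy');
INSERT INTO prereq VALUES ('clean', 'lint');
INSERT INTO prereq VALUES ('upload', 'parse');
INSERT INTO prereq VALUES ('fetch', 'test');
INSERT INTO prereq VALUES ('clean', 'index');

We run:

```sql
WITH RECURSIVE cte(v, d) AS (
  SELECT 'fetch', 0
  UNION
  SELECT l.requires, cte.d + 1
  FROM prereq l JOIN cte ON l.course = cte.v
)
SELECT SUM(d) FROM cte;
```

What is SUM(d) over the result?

8

Base: (fetch, d=0).
Iteration 1: edges from {fetch} -> (lint, d=1), (notify, d=1), (test, d=1).
Iteration 2: edges from {lint,notify,test} -> (compress, d=2).
Iteration 3: edges from {compress} -> (deploy, d=3).
Iteration 4: no outgoing edges from {deploy}; recursion stops.
SUM(d) = 0 + 1 + 1 + 1 + 2 + 3 = 8.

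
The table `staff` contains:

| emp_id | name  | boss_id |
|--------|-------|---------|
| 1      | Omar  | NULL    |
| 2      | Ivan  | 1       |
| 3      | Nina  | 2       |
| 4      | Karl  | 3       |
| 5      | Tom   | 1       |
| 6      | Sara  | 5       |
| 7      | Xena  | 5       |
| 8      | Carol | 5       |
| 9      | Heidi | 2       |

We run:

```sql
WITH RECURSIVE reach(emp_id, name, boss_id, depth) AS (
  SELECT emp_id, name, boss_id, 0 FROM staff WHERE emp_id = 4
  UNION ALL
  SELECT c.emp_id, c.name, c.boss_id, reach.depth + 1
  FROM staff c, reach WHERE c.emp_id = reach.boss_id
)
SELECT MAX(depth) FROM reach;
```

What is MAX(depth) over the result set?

Base: emp_id=4 (Karl), boss_id=3, depth 0.
Iteration 1: join on emp_id=3 -> Nina (id 3, boss_id=2, depth 1).
Iteration 2: join on emp_id=2 -> Ivan (id 2, boss_id=1, depth 2).
Iteration 3: join on emp_id=1 -> Omar (id 1, boss_id=NULL, depth 3).
Iteration 4: boss_id is NULL; no match; recursion stops.
depth values: 0, 1, 2, 3; the maximum is 3.

3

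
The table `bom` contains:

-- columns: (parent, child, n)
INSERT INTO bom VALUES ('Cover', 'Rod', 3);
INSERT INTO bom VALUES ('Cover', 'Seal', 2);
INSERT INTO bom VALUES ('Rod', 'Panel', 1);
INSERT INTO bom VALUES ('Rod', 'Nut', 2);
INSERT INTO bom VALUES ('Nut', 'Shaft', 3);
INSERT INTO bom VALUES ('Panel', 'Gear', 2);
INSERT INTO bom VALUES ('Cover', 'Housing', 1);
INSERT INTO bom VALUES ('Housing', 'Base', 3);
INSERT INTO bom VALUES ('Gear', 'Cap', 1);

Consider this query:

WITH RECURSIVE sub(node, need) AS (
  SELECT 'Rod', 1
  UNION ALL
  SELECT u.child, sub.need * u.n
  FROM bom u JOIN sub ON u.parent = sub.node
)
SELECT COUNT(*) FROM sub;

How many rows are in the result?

6

Base: (Rod, need=1).
Iteration 1: components of {Rod} -> Nut = 1*2 = 2, Panel = 1*1 = 1.
Iteration 2: components of {Nut,Panel} -> Gear = 1*2 = 2, Shaft = 2*3 = 6.
Iteration 3: components of {Gear,Shaft} -> Cap = 2*1 = 2.
Iteration 4: no further components; recursion stops.
Total rows emitted: 6.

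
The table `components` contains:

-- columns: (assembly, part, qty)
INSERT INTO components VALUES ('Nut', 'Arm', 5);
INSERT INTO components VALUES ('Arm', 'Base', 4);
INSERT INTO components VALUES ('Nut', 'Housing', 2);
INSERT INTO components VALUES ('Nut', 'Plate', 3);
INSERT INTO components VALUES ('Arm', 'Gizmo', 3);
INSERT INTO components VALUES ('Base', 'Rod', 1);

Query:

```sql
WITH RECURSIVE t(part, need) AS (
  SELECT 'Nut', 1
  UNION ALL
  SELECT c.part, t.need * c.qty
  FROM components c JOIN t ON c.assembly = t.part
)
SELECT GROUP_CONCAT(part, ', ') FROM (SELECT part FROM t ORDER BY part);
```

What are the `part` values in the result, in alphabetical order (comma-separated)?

Arm, Base, Gizmo, Housing, Nut, Plate, Rod

Base: (Nut, need=1).
Iteration 1: components of {Nut} -> Arm = 1*5 = 5, Housing = 1*2 = 2, Plate = 1*3 = 3.
Iteration 2: components of {Arm,Housing,Plate} -> Base = 5*4 = 20, Gizmo = 5*3 = 15.
Iteration 3: components of {Base,Gizmo} -> Rod = 20*1 = 20.
Iteration 4: no further components; recursion stops.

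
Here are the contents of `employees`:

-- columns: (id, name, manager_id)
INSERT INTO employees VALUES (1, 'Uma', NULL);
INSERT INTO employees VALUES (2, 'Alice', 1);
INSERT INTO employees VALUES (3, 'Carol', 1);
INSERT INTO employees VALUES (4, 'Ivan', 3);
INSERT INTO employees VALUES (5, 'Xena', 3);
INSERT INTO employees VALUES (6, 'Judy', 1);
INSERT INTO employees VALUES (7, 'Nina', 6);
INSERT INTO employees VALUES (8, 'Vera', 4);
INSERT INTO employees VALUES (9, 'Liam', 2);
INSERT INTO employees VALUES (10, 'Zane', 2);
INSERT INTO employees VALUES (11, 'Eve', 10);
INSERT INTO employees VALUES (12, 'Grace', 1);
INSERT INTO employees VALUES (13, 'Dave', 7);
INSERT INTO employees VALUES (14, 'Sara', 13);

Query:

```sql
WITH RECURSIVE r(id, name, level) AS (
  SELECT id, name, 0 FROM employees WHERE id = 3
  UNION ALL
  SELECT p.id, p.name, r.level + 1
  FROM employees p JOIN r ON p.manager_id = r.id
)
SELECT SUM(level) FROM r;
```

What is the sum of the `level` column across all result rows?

Base: id=3 (Carol) at level 0.
Iteration 1: rows with manager_id in {3} -> Ivan (id 4, level 1), Xena (id 5, level 1).
Iteration 2: rows with manager_id in {4,5} -> Vera (id 8, level 2).
Iteration 3: no rows with manager_id in {8}; recursion stops.
SUM(level) = 0 + 1 + 1 + 2 = 4.

4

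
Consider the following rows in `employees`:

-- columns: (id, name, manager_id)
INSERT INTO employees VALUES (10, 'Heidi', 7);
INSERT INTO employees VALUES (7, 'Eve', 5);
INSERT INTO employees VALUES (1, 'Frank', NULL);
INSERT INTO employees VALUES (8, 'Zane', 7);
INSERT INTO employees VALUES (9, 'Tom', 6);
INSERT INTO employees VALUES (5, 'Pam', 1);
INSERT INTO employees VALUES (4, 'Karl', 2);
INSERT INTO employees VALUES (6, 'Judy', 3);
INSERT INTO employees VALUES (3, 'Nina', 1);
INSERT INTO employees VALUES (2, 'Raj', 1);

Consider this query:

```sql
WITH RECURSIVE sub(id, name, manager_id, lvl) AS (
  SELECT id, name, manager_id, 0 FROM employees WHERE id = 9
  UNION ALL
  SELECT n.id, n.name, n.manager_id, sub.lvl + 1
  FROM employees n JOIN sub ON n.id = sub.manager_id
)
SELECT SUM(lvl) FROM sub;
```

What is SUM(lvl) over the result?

Base: id=9 (Tom), manager_id=6, lvl 0.
Iteration 1: join on id=6 -> Judy (id 6, manager_id=3, lvl 1).
Iteration 2: join on id=3 -> Nina (id 3, manager_id=1, lvl 2).
Iteration 3: join on id=1 -> Frank (id 1, manager_id=NULL, lvl 3).
Iteration 4: manager_id is NULL; no match; recursion stops.
SUM(lvl) = 0 + 1 + 2 + 3 = 6.

6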